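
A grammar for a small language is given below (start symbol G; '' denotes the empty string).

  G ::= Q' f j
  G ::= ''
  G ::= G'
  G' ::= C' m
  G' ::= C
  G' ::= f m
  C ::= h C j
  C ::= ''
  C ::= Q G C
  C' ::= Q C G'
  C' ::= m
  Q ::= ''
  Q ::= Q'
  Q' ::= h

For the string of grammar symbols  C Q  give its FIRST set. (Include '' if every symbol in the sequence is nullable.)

Add FIRST(C)\{''} = { f, h, m }; C is nullable, continue.
Add FIRST(Q)\{''} = { h }; Q is nullable, continue.
Every symbol is nullable, so include ''.

{ f, h, m, '' }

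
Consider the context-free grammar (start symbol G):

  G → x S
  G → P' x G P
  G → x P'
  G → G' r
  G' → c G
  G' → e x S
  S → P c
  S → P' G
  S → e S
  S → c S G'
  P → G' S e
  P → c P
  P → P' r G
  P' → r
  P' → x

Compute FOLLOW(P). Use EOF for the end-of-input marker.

{ EOF, c, e, r, x }

In G → P' x G P: P is at the end, add FOLLOW(G) = { EOF, c, e, r, x }.
In S → P c: add FIRST(c) = { c }.
In P → c P: P is at the end, add FOLLOW(P) = { EOF, c, e, r, x }.
Union: FOLLOW(P) = { EOF, c, e, r, x }.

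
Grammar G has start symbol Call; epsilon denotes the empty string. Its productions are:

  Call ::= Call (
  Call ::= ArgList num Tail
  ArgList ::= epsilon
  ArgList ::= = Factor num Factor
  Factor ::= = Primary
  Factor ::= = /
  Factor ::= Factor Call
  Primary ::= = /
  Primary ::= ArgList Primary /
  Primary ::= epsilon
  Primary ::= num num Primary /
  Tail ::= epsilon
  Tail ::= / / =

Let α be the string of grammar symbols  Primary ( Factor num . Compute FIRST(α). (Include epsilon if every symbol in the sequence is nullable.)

{ (, /, =, num }

Add FIRST(Primary)\{epsilon} = { /, =, num }; Primary is nullable, continue.
( is a terminal; add {(} and stop.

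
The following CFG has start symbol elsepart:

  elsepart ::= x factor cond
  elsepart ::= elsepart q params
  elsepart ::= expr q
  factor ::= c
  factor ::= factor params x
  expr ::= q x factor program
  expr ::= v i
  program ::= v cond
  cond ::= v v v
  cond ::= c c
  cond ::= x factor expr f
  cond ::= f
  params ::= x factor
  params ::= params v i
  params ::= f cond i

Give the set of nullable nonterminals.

No nonterminal has an empty production or an RHS whose symbols are all nullable.

{ } (none)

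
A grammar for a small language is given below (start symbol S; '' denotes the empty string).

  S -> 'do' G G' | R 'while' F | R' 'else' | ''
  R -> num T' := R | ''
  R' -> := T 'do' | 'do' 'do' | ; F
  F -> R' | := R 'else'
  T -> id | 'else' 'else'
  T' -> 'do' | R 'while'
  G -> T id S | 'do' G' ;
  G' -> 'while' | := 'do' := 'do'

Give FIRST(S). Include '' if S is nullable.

S -> 'do' G G' contributes {'do'}.
From S -> R 'while' F: R nullable, take FIRST(R) ∪ {'while'} = { 'while', num }.
From S -> R' 'else': add FIRST(R') = { 'do', :=, ; }.
S -> '' contributes ''.
Union: FIRST(S) = { 'do', 'while', :=, ;, num, '' }.

{ 'do', 'while', :=, ;, num, '' }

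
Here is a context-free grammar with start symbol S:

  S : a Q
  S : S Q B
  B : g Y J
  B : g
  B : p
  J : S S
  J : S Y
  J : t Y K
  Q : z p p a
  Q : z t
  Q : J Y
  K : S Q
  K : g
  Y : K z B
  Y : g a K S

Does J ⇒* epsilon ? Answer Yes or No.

No

No nonterminal in this grammar is nullable.
No production of J has an RHS whose symbols are all nullable, so J is not nullable.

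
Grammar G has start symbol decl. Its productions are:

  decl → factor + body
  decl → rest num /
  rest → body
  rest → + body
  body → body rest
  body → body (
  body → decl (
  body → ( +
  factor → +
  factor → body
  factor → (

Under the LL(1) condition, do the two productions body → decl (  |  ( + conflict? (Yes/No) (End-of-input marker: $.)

Yes

FIRST(decl () = { (, + } and FIRST(( +) = { ( }.
Both contain (, so the two alternatives are not disjoint — LL(1) conflict.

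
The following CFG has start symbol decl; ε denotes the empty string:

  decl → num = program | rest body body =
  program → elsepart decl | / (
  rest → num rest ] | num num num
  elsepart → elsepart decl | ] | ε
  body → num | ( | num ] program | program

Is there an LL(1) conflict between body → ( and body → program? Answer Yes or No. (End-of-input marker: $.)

FIRST(() = { ( } and FIRST(program) = { /, ], num }.
The FIRST sets are disjoint and neither alternative is nullable — no conflict.

No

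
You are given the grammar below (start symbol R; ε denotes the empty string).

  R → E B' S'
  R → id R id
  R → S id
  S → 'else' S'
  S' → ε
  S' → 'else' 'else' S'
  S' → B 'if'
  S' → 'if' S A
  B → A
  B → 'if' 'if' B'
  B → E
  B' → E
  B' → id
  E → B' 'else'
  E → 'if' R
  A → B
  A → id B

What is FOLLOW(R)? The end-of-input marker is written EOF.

R is the start symbol, so EOF ∈ FOLLOW(R).
In R → id R id: add FIRST(id) = { id }.
In E → 'if' R: R is at the end, add FOLLOW(E) = { EOF, 'else', 'if', id }.
Union: FOLLOW(R) = { EOF, 'else', 'if', id }.

{ EOF, 'else', 'if', id }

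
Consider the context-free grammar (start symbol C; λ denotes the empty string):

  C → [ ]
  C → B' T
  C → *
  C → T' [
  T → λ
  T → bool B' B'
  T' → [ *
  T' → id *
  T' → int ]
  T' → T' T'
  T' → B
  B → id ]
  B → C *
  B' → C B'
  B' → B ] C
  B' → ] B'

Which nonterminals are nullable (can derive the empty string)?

{ T }

Directly nullable (have an λ-production): T.
No other nonterminal has a production whose RHS symbols are all nullable.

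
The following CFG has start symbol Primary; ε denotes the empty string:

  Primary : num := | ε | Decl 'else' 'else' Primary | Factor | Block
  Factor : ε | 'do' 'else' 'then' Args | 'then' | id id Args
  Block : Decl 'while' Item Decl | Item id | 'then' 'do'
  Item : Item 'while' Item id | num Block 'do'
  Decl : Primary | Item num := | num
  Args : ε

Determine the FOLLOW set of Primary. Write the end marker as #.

{ #, 'do', 'else', 'while' }

Primary is the start symbol, so # ∈ FOLLOW(Primary).
In Primary : Decl 'else' 'else' Primary: Primary is at the end, add FOLLOW(Primary) = { #, 'do', 'else', 'while' }.
In Decl : Primary: Primary is at the end, add FOLLOW(Decl) = { #, 'do', 'else', 'while' }.
Union: FOLLOW(Primary) = { #, 'do', 'else', 'while' }.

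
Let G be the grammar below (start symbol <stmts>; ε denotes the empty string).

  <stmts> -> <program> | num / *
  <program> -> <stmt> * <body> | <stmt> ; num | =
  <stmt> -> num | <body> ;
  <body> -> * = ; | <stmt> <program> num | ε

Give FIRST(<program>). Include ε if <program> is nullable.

{ *, ;, =, num }

From <program> -> <stmt> * <body>: add FIRST(<stmt>) = { *, ;, num }.
From <program> -> <stmt> ; num: add FIRST(<stmt>) = { *, ;, num }.
<program> -> = contributes {=}.
Union: FIRST(<program>) = { *, ;, =, num }.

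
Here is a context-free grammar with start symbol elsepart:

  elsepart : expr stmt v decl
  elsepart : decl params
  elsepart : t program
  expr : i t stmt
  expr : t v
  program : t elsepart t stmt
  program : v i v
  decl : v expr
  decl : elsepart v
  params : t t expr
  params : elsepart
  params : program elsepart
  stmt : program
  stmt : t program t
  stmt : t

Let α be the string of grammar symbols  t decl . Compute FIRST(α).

t is a terminal; add {t} and stop.

{ t }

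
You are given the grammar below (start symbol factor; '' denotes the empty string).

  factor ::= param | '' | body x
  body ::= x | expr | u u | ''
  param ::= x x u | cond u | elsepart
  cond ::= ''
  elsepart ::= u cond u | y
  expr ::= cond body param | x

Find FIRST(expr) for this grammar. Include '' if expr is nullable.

From expr ::= cond body param: cond, body nullable, take FIRST(cond) ∪ FIRST(body) ∪ FIRST(param) = { u, x, y }.
expr ::= x contributes {x}.
Union: FIRST(expr) = { u, x, y }.

{ u, x, y }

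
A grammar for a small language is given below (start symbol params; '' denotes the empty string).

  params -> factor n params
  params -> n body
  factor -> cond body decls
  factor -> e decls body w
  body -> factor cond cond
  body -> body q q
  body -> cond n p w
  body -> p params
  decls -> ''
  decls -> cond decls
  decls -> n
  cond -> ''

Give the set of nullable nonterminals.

{ cond, decls }

Directly nullable (have an ''-production): decls, cond.
No other nonterminal has a production whose RHS symbols are all nullable.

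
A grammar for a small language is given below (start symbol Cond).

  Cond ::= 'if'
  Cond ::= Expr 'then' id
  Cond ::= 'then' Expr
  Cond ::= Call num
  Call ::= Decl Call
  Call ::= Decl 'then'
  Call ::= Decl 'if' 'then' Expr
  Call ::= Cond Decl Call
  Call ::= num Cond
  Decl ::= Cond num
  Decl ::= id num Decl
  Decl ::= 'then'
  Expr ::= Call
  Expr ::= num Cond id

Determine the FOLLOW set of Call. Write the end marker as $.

{ $, 'if', 'then', id, num }

In Cond ::= Call num: add FIRST(num) = { num }.
In Call ::= Decl Call: Call is at the end, add FOLLOW(Call) = { $, 'if', 'then', id, num }.
In Call ::= Cond Decl Call: Call is at the end, add FOLLOW(Call) = { $, 'if', 'then', id, num }.
In Expr ::= Call: Call is at the end, add FOLLOW(Expr) = { $, 'if', 'then', id, num }.
Union: FOLLOW(Call) = { $, 'if', 'then', id, num }.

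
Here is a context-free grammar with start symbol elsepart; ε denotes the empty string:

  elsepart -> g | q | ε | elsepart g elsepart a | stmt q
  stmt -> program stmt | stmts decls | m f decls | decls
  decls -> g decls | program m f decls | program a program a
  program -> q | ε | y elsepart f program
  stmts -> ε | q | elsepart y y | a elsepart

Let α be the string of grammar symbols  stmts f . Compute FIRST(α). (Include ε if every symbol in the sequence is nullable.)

{ a, f, g, m, q, y }

Add FIRST(stmts)\{ε} = { a, g, m, q, y }; stmts is nullable, continue.
f is a terminal; add {f} and stop.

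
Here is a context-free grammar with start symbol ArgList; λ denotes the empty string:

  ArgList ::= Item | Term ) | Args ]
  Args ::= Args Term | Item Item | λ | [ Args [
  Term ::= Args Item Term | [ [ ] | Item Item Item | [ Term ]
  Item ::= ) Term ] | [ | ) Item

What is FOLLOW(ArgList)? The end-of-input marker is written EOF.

ArgList is the start symbol, so EOF ∈ FOLLOW(ArgList).
Union: FOLLOW(ArgList) = { EOF }.

{ EOF }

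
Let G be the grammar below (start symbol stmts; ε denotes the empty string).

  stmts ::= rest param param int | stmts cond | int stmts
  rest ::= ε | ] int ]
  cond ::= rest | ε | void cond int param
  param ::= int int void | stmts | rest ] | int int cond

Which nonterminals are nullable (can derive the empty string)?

{ cond, rest }

Directly nullable (have an ε-production): rest, cond.
No other nonterminal has a production whose RHS symbols are all nullable.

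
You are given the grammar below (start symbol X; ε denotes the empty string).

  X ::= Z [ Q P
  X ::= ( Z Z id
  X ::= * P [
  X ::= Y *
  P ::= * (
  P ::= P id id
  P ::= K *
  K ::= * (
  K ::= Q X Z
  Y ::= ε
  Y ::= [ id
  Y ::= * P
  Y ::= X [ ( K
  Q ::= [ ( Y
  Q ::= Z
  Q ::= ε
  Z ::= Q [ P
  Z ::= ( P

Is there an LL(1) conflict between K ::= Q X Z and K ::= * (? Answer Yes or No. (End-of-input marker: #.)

FIRST(Q X Z) = { (, *, [ } and FIRST(* () = { * }.
Both contain *, so the two alternatives are not disjoint — LL(1) conflict.

Yes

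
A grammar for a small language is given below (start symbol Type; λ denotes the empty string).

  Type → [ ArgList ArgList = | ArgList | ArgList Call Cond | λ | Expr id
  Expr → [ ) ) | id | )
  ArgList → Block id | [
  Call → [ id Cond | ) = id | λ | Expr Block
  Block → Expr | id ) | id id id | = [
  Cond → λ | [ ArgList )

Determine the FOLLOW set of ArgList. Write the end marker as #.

{ #, ), =, [, id }

In Type → [ ArgList ArgList =: add FIRST(ArgList =) = { ), =, [, id }.
In Type → [ ArgList ArgList =: add FIRST(=) = { = }.
In Type → ArgList: ArgList is at the end, add FOLLOW(Type) = { # }.
In Type → ArgList Call Cond: add FIRST(Call Cond)\{λ} = { ), [, id }.
  Since Call Cond is nullable, also add FOLLOW(Type) = { # }.
In Cond → [ ArgList ): add FIRST()) = { ) }.
Union: FOLLOW(ArgList) = { #, ), =, [, id }.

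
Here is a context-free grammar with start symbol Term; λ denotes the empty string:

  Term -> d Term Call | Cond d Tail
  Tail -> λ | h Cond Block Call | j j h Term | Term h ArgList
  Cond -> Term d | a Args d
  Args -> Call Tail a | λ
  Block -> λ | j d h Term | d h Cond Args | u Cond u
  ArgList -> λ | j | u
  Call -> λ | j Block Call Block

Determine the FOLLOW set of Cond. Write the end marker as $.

{ $, a, d, h, j, u }

In Term -> Cond d Tail: add FIRST(d Tail) = { d }.
In Tail -> h Cond Block Call: add FIRST(Block Call)\{λ} = { d, j, u }.
  Since Block Call is nullable, also add FOLLOW(Tail) = { $, a, d, h, j, u }.
In Block -> d h Cond Args: add FIRST(Args)\{λ} = { a, d, h, j }.
  Since Args is nullable, also add FOLLOW(Block) = { $, a, d, h, j, u }.
In Block -> u Cond u: add FIRST(u) = { u }.
Union: FOLLOW(Cond) = { $, a, d, h, j, u }.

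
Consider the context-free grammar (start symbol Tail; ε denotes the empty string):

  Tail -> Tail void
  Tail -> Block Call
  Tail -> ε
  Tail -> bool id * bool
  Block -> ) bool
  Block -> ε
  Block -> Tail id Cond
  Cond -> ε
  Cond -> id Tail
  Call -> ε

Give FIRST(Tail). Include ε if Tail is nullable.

From Tail -> Tail void: Tail nullable, take FIRST(Tail) ∪ {void} = { ), bool, id, void }.
From Tail -> Block Call: Block, Call nullable, take FIRST(Block) ∪ FIRST(Call) = { ), bool, id, void }; also ε since the whole RHS is nullable.
Tail -> ε contributes ε.
Tail -> bool id * bool contributes {bool}.
Union: FIRST(Tail) = { ), bool, id, void, ε }.

{ ), bool, id, void, ε }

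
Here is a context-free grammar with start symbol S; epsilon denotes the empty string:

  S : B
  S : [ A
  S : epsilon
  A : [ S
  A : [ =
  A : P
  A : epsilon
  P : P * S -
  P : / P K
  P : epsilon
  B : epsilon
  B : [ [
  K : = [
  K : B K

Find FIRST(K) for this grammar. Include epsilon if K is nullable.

{ =, [ }

K : = [ contributes {=}.
From K : B K: B nullable, take FIRST(B) ∪ FIRST(K) = { =, [ }.
Union: FIRST(K) = { =, [ }.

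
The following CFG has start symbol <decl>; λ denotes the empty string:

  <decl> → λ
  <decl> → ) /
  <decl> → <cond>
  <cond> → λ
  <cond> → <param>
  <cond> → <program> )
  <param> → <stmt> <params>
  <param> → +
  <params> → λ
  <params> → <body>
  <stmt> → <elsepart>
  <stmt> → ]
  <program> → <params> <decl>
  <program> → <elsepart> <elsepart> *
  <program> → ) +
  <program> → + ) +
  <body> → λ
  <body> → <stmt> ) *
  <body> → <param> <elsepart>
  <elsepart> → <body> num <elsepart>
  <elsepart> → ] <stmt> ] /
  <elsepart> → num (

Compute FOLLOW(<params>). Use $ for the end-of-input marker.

In <param> → <stmt> <params>: <params> is at the end, add FOLLOW(<param>) = { $, ), +, ], num }.
In <program> → <params> <decl>: add FIRST(<decl>)\{λ} = { ), +, ], num }.
  Since <decl> is nullable, also add FOLLOW(<program>) = { ) }.
Union: FOLLOW(<params>) = { $, ), +, ], num }.

{ $, ), +, ], num }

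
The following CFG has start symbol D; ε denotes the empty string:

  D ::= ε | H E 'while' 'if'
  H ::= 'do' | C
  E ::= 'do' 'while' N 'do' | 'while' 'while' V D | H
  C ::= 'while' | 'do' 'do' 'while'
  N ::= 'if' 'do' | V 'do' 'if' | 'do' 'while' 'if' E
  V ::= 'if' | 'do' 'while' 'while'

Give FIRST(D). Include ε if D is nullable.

{ 'do', 'while', ε }

D ::= ε contributes ε.
From D ::= H E 'while' 'if': add FIRST(H) = { 'do', 'while' }.
Union: FIRST(D) = { 'do', 'while', ε }.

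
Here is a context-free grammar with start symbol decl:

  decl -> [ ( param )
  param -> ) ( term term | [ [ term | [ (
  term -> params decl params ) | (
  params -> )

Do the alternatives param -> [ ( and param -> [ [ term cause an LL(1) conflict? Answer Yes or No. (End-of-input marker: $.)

FIRST([ () = { [ } and FIRST([ [ term) = { [ }.
Both contain [, so the two alternatives are not disjoint — LL(1) conflict.

Yes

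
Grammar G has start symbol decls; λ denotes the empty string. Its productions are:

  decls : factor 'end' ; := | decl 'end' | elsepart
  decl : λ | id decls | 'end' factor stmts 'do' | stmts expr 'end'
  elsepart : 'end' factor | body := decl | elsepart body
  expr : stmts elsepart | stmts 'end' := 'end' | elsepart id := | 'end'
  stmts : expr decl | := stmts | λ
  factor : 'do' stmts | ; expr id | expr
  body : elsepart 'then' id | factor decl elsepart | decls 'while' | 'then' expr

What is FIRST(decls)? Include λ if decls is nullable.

From decls : factor 'end' ; :=: add FIRST(factor) = { 'do', 'end', 'then', :=, ;, id }.
From decls : decl 'end': decl nullable, take FIRST(decl) ∪ {'end'} = { 'do', 'end', 'then', :=, ;, id }.
From decls : elsepart: add FIRST(elsepart) = { 'do', 'end', 'then', :=, ;, id }.
Union: FIRST(decls) = { 'do', 'end', 'then', :=, ;, id }.

{ 'do', 'end', 'then', :=, ;, id }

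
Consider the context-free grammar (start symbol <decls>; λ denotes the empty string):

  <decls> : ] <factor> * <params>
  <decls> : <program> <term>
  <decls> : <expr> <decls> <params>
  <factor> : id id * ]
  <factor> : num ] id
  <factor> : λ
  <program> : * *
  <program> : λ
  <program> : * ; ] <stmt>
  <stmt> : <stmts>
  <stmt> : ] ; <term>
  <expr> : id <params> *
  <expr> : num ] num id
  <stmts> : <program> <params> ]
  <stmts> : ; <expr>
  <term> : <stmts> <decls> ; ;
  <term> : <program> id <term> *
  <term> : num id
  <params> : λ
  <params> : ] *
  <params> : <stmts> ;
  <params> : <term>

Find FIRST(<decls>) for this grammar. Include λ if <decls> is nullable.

<decls> : ] <factor> * <params> contributes {]}.
From <decls> : <program> <term>: <program> nullable, take FIRST(<program>) ∪ FIRST(<term>) = { *, ;, ], id, num }.
From <decls> : <expr> <decls> <params>: add FIRST(<expr>) = { id, num }.
Union: FIRST(<decls>) = { *, ;, ], id, num }.

{ *, ;, ], id, num }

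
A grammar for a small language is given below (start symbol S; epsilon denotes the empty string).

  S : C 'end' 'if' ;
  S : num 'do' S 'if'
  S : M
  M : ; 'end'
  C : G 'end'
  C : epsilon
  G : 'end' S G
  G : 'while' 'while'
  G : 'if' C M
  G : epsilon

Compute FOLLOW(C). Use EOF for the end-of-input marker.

In S : C 'end' 'if' ;: add FIRST('end' 'if' ;) = { 'end' }.
In G : 'if' C M: add FIRST(M) = { ; }.
Union: FOLLOW(C) = { 'end', ; }.

{ 'end', ; }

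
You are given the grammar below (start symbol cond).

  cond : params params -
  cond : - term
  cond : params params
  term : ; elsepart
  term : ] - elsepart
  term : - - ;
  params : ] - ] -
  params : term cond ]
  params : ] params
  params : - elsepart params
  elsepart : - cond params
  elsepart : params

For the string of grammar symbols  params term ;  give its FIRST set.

Add FIRST(params) = { -, ;, ] }; params is not nullable, stop.

{ -, ;, ] }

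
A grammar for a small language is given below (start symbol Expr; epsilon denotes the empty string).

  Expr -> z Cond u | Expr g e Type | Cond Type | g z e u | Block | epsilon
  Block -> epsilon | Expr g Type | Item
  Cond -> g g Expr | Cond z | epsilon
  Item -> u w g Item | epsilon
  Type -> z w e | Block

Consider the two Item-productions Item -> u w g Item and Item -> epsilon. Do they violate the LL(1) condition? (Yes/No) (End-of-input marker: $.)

Yes

FIRST(u w g Item) = { u } and FIRST(epsilon) = { epsilon }.
The second alternative is nullable and FOLLOW(Item) = { $, g, u, z } shares u with FIRST of the first — conflict.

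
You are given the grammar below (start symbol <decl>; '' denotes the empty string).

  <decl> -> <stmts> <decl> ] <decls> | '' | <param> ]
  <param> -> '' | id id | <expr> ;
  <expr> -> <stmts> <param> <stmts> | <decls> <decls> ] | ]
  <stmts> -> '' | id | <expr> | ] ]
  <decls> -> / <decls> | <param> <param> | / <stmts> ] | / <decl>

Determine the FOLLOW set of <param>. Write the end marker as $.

{ $, /, ;, ], id }

In <decl> -> <param> ]: add FIRST(]) = { ] }.
In <expr> -> <stmts> <param> <stmts>: add FIRST(<stmts>)\{''} = { /, ;, ], id }.
  Since <stmts> is nullable, also add FOLLOW(<expr>) = { /, ;, ], id }.
In <decls> -> <param> <param>: add FIRST(<param>)\{''} = { /, ;, ], id }.
  Since <param> is nullable, also add FOLLOW(<decls>) = { $, /, ;, ], id }.
In <decls> -> <param> <param>: <param> is at the end, add FOLLOW(<decls>) = { $, /, ;, ], id }.
Union: FOLLOW(<param>) = { $, /, ;, ], id }.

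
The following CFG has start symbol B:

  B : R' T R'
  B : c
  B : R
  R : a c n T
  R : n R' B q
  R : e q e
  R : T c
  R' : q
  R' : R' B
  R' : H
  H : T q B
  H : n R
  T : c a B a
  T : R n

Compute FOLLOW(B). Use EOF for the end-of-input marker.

B is the start symbol, so EOF ∈ FOLLOW(B).
In R : n R' B q: add FIRST(q) = { q }.
In R' : R' B: B is at the end, add FOLLOW(R') = { EOF, a, c, e, n, q }.
In H : T q B: B is at the end, add FOLLOW(H) = { EOF, a, c, e, n, q }.
In T : c a B a: add FIRST(a) = { a }.
Union: FOLLOW(B) = { EOF, a, c, e, n, q }.

{ EOF, a, c, e, n, q }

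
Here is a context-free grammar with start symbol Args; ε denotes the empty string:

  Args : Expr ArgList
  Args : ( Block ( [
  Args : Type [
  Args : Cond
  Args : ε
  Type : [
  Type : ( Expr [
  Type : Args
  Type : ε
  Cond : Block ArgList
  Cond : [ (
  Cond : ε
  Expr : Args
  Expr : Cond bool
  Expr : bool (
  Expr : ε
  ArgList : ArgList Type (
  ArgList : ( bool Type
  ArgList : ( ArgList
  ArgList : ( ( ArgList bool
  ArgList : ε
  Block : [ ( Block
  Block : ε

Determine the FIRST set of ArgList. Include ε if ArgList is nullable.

From ArgList : ArgList Type (: ArgList, Type nullable, take FIRST(ArgList) ∪ FIRST(Type) ∪ {(} = { (, [, bool }.
ArgList : ( bool Type contributes {(}.
ArgList : ( ArgList contributes {(}.
ArgList : ( ( ArgList bool contributes {(}.
ArgList : ε contributes ε.
Union: FIRST(ArgList) = { (, [, bool, ε }.

{ (, [, bool, ε }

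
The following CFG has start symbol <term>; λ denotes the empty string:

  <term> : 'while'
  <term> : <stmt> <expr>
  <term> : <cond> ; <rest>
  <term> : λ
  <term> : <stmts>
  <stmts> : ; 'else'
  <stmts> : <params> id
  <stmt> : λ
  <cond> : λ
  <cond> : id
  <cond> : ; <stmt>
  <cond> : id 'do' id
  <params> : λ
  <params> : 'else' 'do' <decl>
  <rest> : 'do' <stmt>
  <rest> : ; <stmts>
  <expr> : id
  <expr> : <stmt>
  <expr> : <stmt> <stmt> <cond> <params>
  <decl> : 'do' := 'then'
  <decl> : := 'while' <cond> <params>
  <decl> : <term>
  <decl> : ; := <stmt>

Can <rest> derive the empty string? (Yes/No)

Nullable nonterminals: <cond>, <decl>, <expr>, <params>, <stmt>, <term>.
No production of <rest> has an RHS whose symbols are all nullable, so <rest> is not nullable.

No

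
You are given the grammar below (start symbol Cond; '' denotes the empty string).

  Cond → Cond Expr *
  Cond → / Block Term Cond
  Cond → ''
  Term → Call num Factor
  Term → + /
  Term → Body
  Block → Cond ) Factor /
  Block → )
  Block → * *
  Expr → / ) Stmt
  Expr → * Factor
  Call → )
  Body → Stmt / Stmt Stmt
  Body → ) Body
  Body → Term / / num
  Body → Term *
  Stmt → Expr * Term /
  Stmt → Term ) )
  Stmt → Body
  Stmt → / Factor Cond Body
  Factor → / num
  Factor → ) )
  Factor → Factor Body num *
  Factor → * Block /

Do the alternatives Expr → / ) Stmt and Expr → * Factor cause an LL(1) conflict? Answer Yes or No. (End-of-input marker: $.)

FIRST(/ ) Stmt) = { / } and FIRST(* Factor) = { * }.
The FIRST sets are disjoint and neither alternative is nullable — no conflict.

No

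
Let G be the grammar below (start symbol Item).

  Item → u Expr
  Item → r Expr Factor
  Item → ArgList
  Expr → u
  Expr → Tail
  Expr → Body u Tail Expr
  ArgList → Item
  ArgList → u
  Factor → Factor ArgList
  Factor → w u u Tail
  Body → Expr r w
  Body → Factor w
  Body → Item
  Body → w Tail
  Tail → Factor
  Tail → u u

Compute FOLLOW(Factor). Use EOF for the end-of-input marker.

{ EOF, r, u, w }

In Item → r Expr Factor: Factor is at the end, add FOLLOW(Item) = { EOF, r, u, w }.
In Factor → Factor ArgList: add FIRST(ArgList) = { r, u }.
In Body → Factor w: add FIRST(w) = { w }.
In Tail → Factor: Factor is at the end, add FOLLOW(Tail) = { EOF, r, u, w }.
Union: FOLLOW(Factor) = { EOF, r, u, w }.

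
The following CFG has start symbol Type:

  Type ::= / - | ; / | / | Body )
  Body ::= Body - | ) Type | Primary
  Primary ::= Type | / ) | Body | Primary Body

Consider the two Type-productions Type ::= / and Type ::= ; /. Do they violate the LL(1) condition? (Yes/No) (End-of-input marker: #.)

No

FIRST(/) = { / } and FIRST(; /) = { ; }.
The FIRST sets are disjoint and neither alternative is nullable — no conflict.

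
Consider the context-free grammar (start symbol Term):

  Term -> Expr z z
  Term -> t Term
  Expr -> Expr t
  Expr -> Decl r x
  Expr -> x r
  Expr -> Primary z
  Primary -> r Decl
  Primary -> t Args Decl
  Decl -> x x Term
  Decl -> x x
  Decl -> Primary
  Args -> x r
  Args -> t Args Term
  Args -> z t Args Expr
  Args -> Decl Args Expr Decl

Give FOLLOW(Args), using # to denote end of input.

{ r, t, x }

In Primary -> t Args Decl: add FIRST(Decl) = { r, t, x }.
In Args -> t Args Term: add FIRST(Term) = { r, t, x }.
In Args -> z t Args Expr: add FIRST(Expr) = { r, t, x }.
In Args -> Decl Args Expr Decl: add FIRST(Expr Decl) = { r, t, x }.
Union: FOLLOW(Args) = { r, t, x }.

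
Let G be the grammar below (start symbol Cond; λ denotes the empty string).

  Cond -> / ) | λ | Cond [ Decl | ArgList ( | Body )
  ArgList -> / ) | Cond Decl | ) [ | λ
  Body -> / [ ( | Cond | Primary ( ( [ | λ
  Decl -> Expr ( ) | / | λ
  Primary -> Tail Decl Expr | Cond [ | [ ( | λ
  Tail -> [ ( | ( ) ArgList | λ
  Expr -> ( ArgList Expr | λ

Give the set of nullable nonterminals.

{ ArgList, Body, Cond, Decl, Expr, Primary, Tail }

Directly nullable (have an λ-production): Cond, ArgList, Body, Decl, Primary, Tail, Expr.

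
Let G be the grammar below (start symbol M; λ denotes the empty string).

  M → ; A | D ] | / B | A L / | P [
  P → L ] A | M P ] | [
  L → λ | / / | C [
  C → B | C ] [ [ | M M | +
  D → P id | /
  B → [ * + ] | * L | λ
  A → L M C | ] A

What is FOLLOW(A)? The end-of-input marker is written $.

In M → ; A: A is at the end, add FOLLOW(M) = { $, *, +, /, ;, [, ], id }.
In M → A L /: add FIRST(L /) = { *, +, /, ;, [, ] }.
In P → L ] A: A is at the end, add FOLLOW(P) = { [, ], id }.
In A → ] A: A is at the end, add FOLLOW(A) = { $, *, +, /, ;, [, ], id }.
Union: FOLLOW(A) = { $, *, +, /, ;, [, ], id }.

{ $, *, +, /, ;, [, ], id }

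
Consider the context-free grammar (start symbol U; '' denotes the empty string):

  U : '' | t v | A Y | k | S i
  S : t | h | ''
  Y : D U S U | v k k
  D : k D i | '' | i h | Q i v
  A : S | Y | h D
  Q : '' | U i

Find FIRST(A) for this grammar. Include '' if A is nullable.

From A : S: add FIRST(S) = { h, t, '' } (including '' since S is nullable).
From A : Y: add FIRST(Y) = { h, i, k, t, v, '' } (including '' since Y is nullable).
A : h D contributes {h}.
Union: FIRST(A) = { h, i, k, t, v, '' }.

{ h, i, k, t, v, '' }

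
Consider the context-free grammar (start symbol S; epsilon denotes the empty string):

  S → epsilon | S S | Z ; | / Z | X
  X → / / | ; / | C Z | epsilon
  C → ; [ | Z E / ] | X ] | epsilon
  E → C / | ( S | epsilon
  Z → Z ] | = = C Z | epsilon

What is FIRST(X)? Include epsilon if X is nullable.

{ (, /, ;, =, ], epsilon }

X → / / contributes {/}.
X → ; / contributes {;}.
From X → C Z: C, Z nullable, take FIRST(C) ∪ FIRST(Z) = { (, /, ;, =, ] }; also epsilon since the whole RHS is nullable.
X → epsilon contributes epsilon.
Union: FIRST(X) = { (, /, ;, =, ], epsilon }.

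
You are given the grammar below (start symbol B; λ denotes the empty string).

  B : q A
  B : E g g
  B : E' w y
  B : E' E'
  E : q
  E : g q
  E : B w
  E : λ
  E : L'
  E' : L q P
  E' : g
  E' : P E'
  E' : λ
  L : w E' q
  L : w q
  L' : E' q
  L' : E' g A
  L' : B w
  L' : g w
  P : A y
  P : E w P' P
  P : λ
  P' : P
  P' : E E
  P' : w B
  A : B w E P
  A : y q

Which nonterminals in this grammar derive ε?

Directly nullable (have an λ-production): E, E', P.
B : E' E' with every symbol nullable, so B is nullable.
P' : P with every symbol nullable, so P' is nullable.
No other nonterminal has a production whose RHS symbols are all nullable.

{ B, E, E', P, P' }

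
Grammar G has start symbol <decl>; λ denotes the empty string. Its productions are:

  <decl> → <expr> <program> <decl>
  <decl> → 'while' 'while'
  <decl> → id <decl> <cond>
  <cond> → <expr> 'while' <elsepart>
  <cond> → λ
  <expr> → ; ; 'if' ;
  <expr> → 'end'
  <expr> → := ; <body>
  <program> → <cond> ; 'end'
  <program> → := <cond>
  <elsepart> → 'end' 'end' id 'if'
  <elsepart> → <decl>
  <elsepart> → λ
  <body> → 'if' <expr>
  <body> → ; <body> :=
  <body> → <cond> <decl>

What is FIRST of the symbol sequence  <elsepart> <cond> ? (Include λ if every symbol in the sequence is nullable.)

{ 'end', 'while', :=, ;, id, λ }

Add FIRST(<elsepart>)\{λ} = { 'end', 'while', :=, ;, id }; <elsepart> is nullable, continue.
Add FIRST(<cond>)\{λ} = { 'end', :=, ; }; <cond> is nullable, continue.
Every symbol is nullable, so include λ.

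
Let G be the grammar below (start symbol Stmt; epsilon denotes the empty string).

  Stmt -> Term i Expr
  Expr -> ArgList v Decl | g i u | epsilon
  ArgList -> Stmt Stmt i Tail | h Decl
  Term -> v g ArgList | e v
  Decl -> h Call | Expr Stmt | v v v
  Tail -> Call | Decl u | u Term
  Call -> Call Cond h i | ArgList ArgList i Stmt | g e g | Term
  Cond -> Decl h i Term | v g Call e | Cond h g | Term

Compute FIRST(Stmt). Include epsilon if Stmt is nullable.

{ e, v }

From Stmt -> Term i Expr: add FIRST(Term) = { e, v }.
Union: FIRST(Stmt) = { e, v }.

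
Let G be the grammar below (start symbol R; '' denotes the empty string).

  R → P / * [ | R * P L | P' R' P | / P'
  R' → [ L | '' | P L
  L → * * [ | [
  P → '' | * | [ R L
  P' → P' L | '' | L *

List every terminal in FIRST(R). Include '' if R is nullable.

From R → P / * [: P nullable, take FIRST(P) ∪ {/} = { *, /, [ }.
From R → R * P L: R nullable, take FIRST(R) ∪ {*} = { *, /, [ }.
From R → P' R' P: P', R', P nullable, take FIRST(P') ∪ FIRST(R') ∪ FIRST(P) = { *, [ }; also '' since the whole RHS is nullable.
R → / P' contributes {/}.
Union: FIRST(R) = { *, /, [, '' }.

{ *, /, [, '' }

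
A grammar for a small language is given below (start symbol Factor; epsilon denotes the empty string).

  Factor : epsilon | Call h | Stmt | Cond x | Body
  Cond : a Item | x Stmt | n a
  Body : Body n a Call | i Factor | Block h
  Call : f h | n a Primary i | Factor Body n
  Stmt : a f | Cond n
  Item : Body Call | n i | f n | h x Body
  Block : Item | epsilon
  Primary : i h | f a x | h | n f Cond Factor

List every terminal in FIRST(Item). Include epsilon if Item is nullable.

{ f, h, i, n }

From Item : Body Call: add FIRST(Body) = { f, h, i, n }.
Item : n i contributes {n}.
Item : f n contributes {f}.
Item : h x Body contributes {h}.
Union: FIRST(Item) = { f, h, i, n }.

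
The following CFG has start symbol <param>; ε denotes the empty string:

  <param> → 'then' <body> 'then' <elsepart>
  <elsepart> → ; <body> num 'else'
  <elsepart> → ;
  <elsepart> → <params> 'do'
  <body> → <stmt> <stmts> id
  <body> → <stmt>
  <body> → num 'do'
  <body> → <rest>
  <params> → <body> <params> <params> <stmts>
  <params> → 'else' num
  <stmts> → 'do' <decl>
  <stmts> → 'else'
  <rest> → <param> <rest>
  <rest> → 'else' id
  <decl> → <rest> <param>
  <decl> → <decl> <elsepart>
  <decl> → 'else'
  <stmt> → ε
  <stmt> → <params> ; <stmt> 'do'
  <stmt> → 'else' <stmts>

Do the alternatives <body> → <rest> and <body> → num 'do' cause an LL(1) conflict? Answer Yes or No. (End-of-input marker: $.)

FIRST(<rest>) = { 'else', 'then' } and FIRST(num 'do') = { num }.
The FIRST sets are disjoint and neither alternative is nullable — no conflict.

No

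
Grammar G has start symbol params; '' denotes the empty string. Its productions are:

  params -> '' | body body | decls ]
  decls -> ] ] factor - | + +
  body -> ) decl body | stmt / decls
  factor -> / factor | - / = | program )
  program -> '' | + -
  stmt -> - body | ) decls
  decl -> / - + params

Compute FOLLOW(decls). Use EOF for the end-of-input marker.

{ EOF, ), -, /, ] }

In params -> decls ]: add FIRST(]) = { ] }.
In body -> stmt / decls: decls is at the end, add FOLLOW(body) = { EOF, ), -, / }.
In stmt -> ) decls: decls is at the end, add FOLLOW(stmt) = { / }.
Union: FOLLOW(decls) = { EOF, ), -, /, ] }.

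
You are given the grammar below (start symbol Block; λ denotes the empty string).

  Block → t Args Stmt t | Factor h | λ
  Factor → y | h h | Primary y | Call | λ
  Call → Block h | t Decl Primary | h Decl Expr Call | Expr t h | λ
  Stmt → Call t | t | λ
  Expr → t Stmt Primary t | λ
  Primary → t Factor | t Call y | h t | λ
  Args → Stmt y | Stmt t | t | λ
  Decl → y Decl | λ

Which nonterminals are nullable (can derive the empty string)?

Directly nullable (have an λ-production): Block, Factor, Call, Stmt, Expr, Primary, Args, Decl.

{ Args, Block, Call, Decl, Expr, Factor, Primary, Stmt }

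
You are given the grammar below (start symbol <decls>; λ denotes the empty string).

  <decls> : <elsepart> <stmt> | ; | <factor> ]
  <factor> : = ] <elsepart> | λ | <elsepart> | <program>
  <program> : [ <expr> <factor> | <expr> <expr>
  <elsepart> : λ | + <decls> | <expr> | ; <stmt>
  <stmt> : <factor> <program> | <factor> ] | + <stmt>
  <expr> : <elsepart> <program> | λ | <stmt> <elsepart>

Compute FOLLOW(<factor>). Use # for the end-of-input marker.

{ #, +, ;, =, [, ] }

In <decls> : <factor> ]: add FIRST(]) = { ] }.
In <program> : [ <expr> <factor>: <factor> is at the end, add FOLLOW(<program>) = { #, +, ;, =, [, ] }.
In <stmt> : <factor> <program>: add FIRST(<program>)\{λ} = { +, ;, =, [, ] }.
  Since <program> is nullable, also add FOLLOW(<stmt>) = { #, +, ;, =, [, ] }.
In <stmt> : <factor> ]: add FIRST(]) = { ] }.
Union: FOLLOW(<factor>) = { #, +, ;, =, [, ] }.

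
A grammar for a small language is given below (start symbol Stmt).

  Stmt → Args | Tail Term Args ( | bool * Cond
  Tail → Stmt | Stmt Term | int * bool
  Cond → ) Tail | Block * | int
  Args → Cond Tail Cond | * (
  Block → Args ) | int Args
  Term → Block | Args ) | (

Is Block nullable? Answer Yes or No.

No nonterminal in this grammar is nullable.
No production of Block has an RHS whose symbols are all nullable, so Block is not nullable.

No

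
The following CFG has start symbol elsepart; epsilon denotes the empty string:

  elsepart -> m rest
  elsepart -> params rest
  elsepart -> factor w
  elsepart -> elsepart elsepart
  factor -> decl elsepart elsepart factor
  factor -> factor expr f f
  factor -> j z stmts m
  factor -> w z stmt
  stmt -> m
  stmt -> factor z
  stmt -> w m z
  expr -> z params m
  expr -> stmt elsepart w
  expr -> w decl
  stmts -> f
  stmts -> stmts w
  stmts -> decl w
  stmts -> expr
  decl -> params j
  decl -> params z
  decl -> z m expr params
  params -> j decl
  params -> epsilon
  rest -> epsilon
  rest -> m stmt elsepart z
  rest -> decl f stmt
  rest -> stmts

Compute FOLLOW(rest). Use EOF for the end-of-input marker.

{ EOF, f, j, m, w, z }

In elsepart -> m rest: rest is at the end, add FOLLOW(elsepart) = { EOF, f, j, m, w, z }.
In elsepart -> params rest: rest is at the end, add FOLLOW(elsepart) = { EOF, f, j, m, w, z }.
Union: FOLLOW(rest) = { EOF, f, j, m, w, z }.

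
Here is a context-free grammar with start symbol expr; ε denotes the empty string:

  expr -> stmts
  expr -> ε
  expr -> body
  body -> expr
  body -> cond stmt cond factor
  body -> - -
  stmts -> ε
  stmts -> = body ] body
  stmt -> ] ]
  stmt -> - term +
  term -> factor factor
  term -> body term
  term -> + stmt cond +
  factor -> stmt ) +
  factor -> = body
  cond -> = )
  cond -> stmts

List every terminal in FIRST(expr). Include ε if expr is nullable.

{ -, =, ], ε }

From expr -> stmts: add FIRST(stmts) = { =, ε } (including ε since stmts is nullable).
expr -> ε contributes ε.
From expr -> body: add FIRST(body) = { -, =, ], ε } (including ε since body is nullable).
Union: FIRST(expr) = { -, =, ], ε }.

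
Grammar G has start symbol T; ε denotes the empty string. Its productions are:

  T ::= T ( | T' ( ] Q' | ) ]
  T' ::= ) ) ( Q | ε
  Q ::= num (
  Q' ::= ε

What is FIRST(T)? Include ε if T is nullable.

From T ::= T (: add FIRST(T) = { (, ) }.
From T ::= T' ( ] Q': T' nullable, take FIRST(T') ∪ {(} = { (, ) }.
T ::= ) ] contributes {)}.
Union: FIRST(T) = { (, ) }.

{ (, ) }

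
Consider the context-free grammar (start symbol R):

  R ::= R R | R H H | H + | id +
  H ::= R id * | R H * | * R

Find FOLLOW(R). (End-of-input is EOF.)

{ EOF, *, +, id }

R is the start symbol, so EOF ∈ FOLLOW(R).
In R ::= R R: add FIRST(R) = { *, id }.
In R ::= R R: R is at the end, add FOLLOW(R) = { EOF, *, +, id }.
In R ::= R H H: add FIRST(H H) = { *, id }.
In H ::= R id *: add FIRST(id *) = { id }.
In H ::= R H *: add FIRST(H *) = { *, id }.
In H ::= * R: R is at the end, add FOLLOW(H) = { EOF, *, +, id }.
Union: FOLLOW(R) = { EOF, *, +, id }.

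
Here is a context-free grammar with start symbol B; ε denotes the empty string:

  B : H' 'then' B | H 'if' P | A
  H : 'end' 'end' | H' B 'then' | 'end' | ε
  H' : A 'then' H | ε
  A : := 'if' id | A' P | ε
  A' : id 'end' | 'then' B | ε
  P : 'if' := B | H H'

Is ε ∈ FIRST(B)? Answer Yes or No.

Yes

B : A and each of A is nullable, so B ⇒* ε.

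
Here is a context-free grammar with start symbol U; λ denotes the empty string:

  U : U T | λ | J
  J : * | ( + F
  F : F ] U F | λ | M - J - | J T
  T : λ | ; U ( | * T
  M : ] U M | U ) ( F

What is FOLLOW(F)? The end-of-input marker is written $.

{ $, (, ), *, -, ;, ] }

In J : ( + F: F is at the end, add FOLLOW(J) = { $, (, ), *, -, ;, ] }.
In F : F ] U F: add FIRST(] U F) = { ] }.
In F : F ] U F: F is at the end, add FOLLOW(F) = { $, (, ), *, -, ;, ] }.
In M : U ) ( F: F is at the end, add FOLLOW(M) = { - }.
Union: FOLLOW(F) = { $, (, ), *, -, ;, ] }.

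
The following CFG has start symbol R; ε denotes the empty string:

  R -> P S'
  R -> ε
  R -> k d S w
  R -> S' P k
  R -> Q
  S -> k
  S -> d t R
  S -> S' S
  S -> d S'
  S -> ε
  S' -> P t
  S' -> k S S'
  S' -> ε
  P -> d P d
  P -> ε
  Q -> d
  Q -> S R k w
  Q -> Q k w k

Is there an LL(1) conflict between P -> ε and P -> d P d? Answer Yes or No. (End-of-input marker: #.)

Yes

FIRST(ε) = { ε } and FIRST(d P d) = { d }.
The first alternative is nullable and FOLLOW(P) = { #, d, k, t, w } shares d with FIRST of the second — conflict.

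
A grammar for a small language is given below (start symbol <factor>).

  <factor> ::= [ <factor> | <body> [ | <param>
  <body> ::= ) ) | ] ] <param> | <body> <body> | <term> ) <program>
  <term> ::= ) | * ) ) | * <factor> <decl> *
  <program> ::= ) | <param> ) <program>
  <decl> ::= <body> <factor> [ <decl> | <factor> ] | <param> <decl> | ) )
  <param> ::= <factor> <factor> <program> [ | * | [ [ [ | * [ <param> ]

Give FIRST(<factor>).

<factor> ::= [ <factor> contributes {[}.
From <factor> ::= <body> [: add FIRST(<body>) = { ), *, ] }.
From <factor> ::= <param>: add FIRST(<param>) = { ), *, [, ] }.
Union: FIRST(<factor>) = { ), *, [, ] }.

{ ), *, [, ] }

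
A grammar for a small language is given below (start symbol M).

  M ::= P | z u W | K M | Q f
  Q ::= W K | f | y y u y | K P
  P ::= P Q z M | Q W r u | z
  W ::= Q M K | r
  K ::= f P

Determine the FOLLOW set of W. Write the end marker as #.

{ #, f, r, y, z }

In M ::= z u W: W is at the end, add FOLLOW(M) = { #, f, r, y, z }.
In Q ::= W K: add FIRST(K) = { f }.
In P ::= Q W r u: add FIRST(r u) = { r }.
Union: FOLLOW(W) = { #, f, r, y, z }.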